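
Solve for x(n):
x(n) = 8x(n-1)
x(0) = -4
This is a homogeneous first-order recurrence with ratio 8.
By induction x(n) = x(0) · (8)^n = - 4 \cdot 8^{n}.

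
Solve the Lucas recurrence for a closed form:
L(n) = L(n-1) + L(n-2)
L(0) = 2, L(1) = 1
This is the Lucas sequence.
Characteristic equation: x² - x - 1 = 0; roots r₁ = \frac{1}{2} + \frac{\sqrt{5}}{2}, r₂ = \frac{1}{2} - \frac{\sqrt{5}}{2}.
General: L(n) = A·r₁^n + B·r₂^n. Solving with L(0)=2, L(1)=1 gives A = 1, B = 1.
So L(n) = 2^{- n} \left(\left(1 - \sqrt{5}\right)^{n} + \left(1 + \sqrt{5}\right)^{n}\right).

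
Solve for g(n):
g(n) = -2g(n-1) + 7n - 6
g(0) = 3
First-order linear with linear forcing.
Homogeneous solution: g_h(n) = A·(-2)^n.
Try particular g_p(n) = pn + q. Substituting:
  pn + q = -2(p(n-1) + q) + 7n - 6.
Matching the n-coefficient: p = -2p + 7 ⇒ p = \frac{7}{3}.
Matching constants: q = 2p - 2q - 6 ⇒ q = - \frac{4}{9}.
General: g(n) = A·(-2)^n + \frac{7 n}{3} - \frac{4}{9}.
Apply g(0) = 3: A - \frac{4}{9} = 3 ⇒ A = \frac{31}{9}.
So g(n) = \frac{31 \left(-2\right)^{n}}{9} + \frac{7 n}{3} - \frac{4}{9}.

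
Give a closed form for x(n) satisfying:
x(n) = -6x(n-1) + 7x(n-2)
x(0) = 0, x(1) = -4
Characteristic equation: x² + 6x - 7 = 0, which factors as (x - (1))(x - (-7)) = 0.
Roots r₁ = 1, r₂ = -7 (distinct).
General solution: x(n) = A·(1)^n + B·(-7)^n.
From x(0) = 0: A + B = 0.
From x(1) = -4: A - 7B = -4.
Solving: A = - \frac{1}{2}, B = \frac{1}{2}.
So x(n) = \frac{\left(-7\right)^{n}}{2} - \frac{1}{2}.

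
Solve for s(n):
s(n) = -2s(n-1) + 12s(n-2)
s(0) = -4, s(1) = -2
Characteristic equation: x² + 2x - 12 = 0.
Discriminant Δ = (-2)² + 4·(12) = 52.
Roots r₁,₂ = (-2 ± √52)/2, so r₁ = -1 + \sqrt{13}, r₂ = - \sqrt{13} - 1.
General solution: s(n) = A·r₁^n + B·r₂^n.
From the initial conditions, A + B = -4 and r₁A + r₂B = -2.
Since r₁ - r₂ = √52: A = (-2 - (-4)r₂)/√52 = -2 - \frac{3 \sqrt{13}}{13}, and B = -4 - A = -2 + \frac{3 \sqrt{13}}{13}.
So s(n) = \left(-2 - \frac{3 \sqrt{13}}{13}\right)\left(-1 + \sqrt{13}\right)^n + \left(-2 + \frac{3 \sqrt{13}}{13}\right)\left(- \sqrt{13} - 1\right)^n.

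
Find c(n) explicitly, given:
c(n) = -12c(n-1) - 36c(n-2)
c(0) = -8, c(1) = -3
Characteristic equation: x² + 12x + 36 = 0, which is (x - (-6))².
Repeated root r = -6.
General solution: c(n) = (A + Bn)·(-6)^n.
From c(0) = -8: A = -8.
From c(1) = -3: (A + B)·(-6) = -3 ⇒ B = \frac{17}{2}.
So c(n) = \left(\frac{17 n}{2} - 8\right) \cdot (-6)^n.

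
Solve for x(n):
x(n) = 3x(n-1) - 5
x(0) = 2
First-order linear non-homogeneous.
Homogeneous solution: x_h(n) = A·(3)^n.
Try constant particular solution x_p = K: K = 3K - 5 ⇒ K = \frac{5}{2}.
General: x(n) = A·(3)^n + \frac{5}{2}.
Apply x(0) = 2: A + \frac{5}{2} = 2 ⇒ A = - \frac{1}{2}.
So x(n) = \frac{5}{2} - \frac{3^{n}}{2}.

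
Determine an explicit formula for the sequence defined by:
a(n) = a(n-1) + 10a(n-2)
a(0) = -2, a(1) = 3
Characteristic equation: x² - x - 10 = 0.
Discriminant Δ = (1)² + 4·(10) = 41.
Roots r₁,₂ = (1 ± √41)/2, so r₁ = \frac{1}{2} + \frac{\sqrt{41}}{2}, r₂ = \frac{1}{2} - \frac{\sqrt{41}}{2}.
General solution: a(n) = A·r₁^n + B·r₂^n.
From the initial conditions, A + B = -2 and r₁A + r₂B = 3.
Since r₁ - r₂ = √41: A = (3 - (-2)r₂)/√41 = -1 + \frac{4 \sqrt{41}}{41}, and B = -2 - A = -1 - \frac{4 \sqrt{41}}{41}.
So a(n) = \left(-1 + \frac{4 \sqrt{41}}{41}\right)\left(\frac{1}{2} + \frac{\sqrt{41}}{2}\right)^n + \left(-1 - \frac{4 \sqrt{41}}{41}\right)\left(\frac{1}{2} - \frac{\sqrt{41}}{2}\right)^n.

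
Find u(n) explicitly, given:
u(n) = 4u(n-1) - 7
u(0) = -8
First-order linear non-homogeneous.
Homogeneous solution: u_h(n) = A·(4)^n.
Try constant particular solution u_p = K: K = 4K - 7 ⇒ K = \frac{7}{3}.
General: u(n) = A·(4)^n + \frac{7}{3}.
Apply u(0) = -8: A + \frac{7}{3} = -8 ⇒ A = - \frac{31}{3}.
So u(n) = \frac{7}{3} - \frac{31 \cdot 4^{n}}{3}.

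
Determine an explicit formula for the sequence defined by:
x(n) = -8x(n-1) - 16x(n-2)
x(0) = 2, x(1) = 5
Characteristic equation: x² + 8x + 16 = 0, which is (x - (-4))².
Repeated root r = -4.
General solution: x(n) = (A + Bn)·(-4)^n.
From x(0) = 2: A = 2.
From x(1) = 5: (A + B)·(-4) = 5 ⇒ B = - \frac{13}{4}.
So x(n) = \left(2 - \frac{13 n}{4}\right) \cdot (-4)^n.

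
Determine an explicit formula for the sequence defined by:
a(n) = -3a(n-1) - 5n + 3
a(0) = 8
First-order linear with linear forcing.
Homogeneous solution: a_h(n) = A·(-3)^n.
Try particular a_p(n) = pn + q. Substituting:
  pn + q = -3(p(n-1) + q) - 5n + 3.
Matching the n-coefficient: p = -3p - 5 ⇒ p = - \frac{5}{4}.
Matching constants: q = 3p - 3q + 3 ⇒ q = - \frac{3}{16}.
General: a(n) = A·(-3)^n - \frac{5 n}{4} - \frac{3}{16}.
Apply a(0) = 8: A - \frac{3}{16} = 8 ⇒ A = \frac{131}{16}.
So a(n) = \frac{131 \left(-3\right)^{n}}{16} - \frac{5 n}{4} - \frac{3}{16}.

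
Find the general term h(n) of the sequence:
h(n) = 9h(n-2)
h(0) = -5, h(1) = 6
Characteristic equation: x² - 9 = 0, which factors as (x - (3))(x - (-3)) = 0.
Roots r₁ = 3, r₂ = -3 (distinct).
General solution: h(n) = A·(3)^n + B·(-3)^n.
From h(0) = -5: A + B = -5.
From h(1) = 6: 3A - 3B = 6.
Solving: A = - \frac{3}{2}, B = - \frac{7}{2}.
So h(n) = - \frac{7 \left(-3\right)^{n}}{2} - \frac{3 \cdot 3^{n}}{2}.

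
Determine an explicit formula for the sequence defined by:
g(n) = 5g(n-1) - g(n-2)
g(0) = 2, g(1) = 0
Characteristic equation: x² - 5x + 1 = 0.
Discriminant Δ = (5)² + 4·(-1) = 21.
Roots r₁,₂ = (5 ± √21)/2, so r₁ = \frac{\sqrt{21}}{2} + \frac{5}{2}, r₂ = \frac{5}{2} - \frac{\sqrt{21}}{2}.
General solution: g(n) = A·r₁^n + B·r₂^n.
From the initial conditions, A + B = 2 and r₁A + r₂B = 0.
Since r₁ - r₂ = √21: A = (0 - (2)r₂)/√21 = 1 - \frac{5 \sqrt{21}}{21}, and B = 2 - A = 1 + \frac{5 \sqrt{21}}{21}.
So g(n) = \left(1 - \frac{5 \sqrt{21}}{21}\right)\left(\frac{\sqrt{21}}{2} + \frac{5}{2}\right)^n + \left(1 + \frac{5 \sqrt{21}}{21}\right)\left(\frac{5}{2} - \frac{\sqrt{21}}{2}\right)^n.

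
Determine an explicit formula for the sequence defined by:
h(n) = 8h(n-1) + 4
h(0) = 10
First-order linear non-homogeneous.
Homogeneous solution: h_h(n) = A·(8)^n.
Try constant particular solution h_p = K: K = 8K + 4 ⇒ K = - \frac{4}{7}.
General: h(n) = A·(8)^n - \frac{4}{7}.
Apply h(0) = 10: A - \frac{4}{7} = 10 ⇒ A = \frac{74}{7}.
So h(n) = \frac{74 \cdot 8^{n}}{7} - \frac{4}{7}.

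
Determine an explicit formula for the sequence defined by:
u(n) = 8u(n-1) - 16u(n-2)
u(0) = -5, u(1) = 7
Characteristic equation: x² - 8x + 16 = 0, which is (x - (4))².
Repeated root r = 4.
General solution: u(n) = (A + Bn)·(4)^n.
From u(0) = -5: A = -5.
From u(1) = 7: (A + B)·(4) = 7 ⇒ B = \frac{27}{4}.
So u(n) = \left(\frac{27 n}{4} - 5\right) \cdot (4)^n.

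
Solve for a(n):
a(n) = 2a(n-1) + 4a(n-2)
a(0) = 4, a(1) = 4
Characteristic equation: x² - 2x - 4 = 0.
Discriminant Δ = (2)² + 4·(4) = 20.
Roots r₁,₂ = (2 ± √20)/2, so r₁ = 1 + \sqrt{5}, r₂ = 1 - \sqrt{5}.
General solution: a(n) = A·r₁^n + B·r₂^n.
From the initial conditions, A + B = 4 and r₁A + r₂B = 4.
Since r₁ - r₂ = √20: A = (4 - (4)r₂)/√20 = 2, and B = 4 - A = 2.
So a(n) = \left(2\right)\left(1 + \sqrt{5}\right)^n + \left(2\right)\left(1 - \sqrt{5}\right)^n.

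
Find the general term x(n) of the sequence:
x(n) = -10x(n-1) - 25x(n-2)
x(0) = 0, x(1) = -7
Characteristic equation: x² + 10x + 25 = 0, which is (x - (-5))².
Repeated root r = -5.
General solution: x(n) = (A + Bn)·(-5)^n.
From x(0) = 0: A = 0.
From x(1) = -7: (A + B)·(-5) = -7 ⇒ B = \frac{7}{5}.
So x(n) = \left(\frac{7 n}{5}\right) \cdot (-5)^n.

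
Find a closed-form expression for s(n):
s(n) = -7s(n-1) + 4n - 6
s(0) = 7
First-order linear with linear forcing.
Homogeneous solution: s_h(n) = A·(-7)^n.
Try particular s_p(n) = pn + q. Substituting:
  pn + q = -7(p(n-1) + q) + 4n - 6.
Matching the n-coefficient: p = -7p + 4 ⇒ p = \frac{1}{2}.
Matching constants: q = 7p - 7q - 6 ⇒ q = - \frac{5}{16}.
General: s(n) = A·(-7)^n + \frac{n}{2} - \frac{5}{16}.
Apply s(0) = 7: A - \frac{5}{16} = 7 ⇒ A = \frac{117}{16}.
So s(n) = \frac{117 \left(-7\right)^{n}}{16} + \frac{n}{2} - \frac{5}{16}.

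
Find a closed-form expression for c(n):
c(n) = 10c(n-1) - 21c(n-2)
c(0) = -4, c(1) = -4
Characteristic equation: x² - 10x + 21 = 0, which factors as (x - (7))(x - (3)) = 0.
Roots r₁ = 7, r₂ = 3 (distinct).
General solution: c(n) = A·(7)^n + B·(3)^n.
From c(0) = -4: A + B = -4.
From c(1) = -4: 7A + 3B = -4.
Solving: A = 2, B = -6.
So c(n) = - 6 \cdot 3^{n} + 2 \cdot 7^{n}.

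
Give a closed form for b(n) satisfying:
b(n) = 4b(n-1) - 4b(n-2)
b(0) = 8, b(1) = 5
Characteristic equation: x² - 4x + 4 = 0, which is (x - (2))².
Repeated root r = 2.
General solution: b(n) = (A + Bn)·(2)^n.
From b(0) = 8: A = 8.
From b(1) = 5: (A + B)·(2) = 5 ⇒ B = - \frac{11}{2}.
So b(n) = \left(8 - \frac{11 n}{2}\right) \cdot (2)^n.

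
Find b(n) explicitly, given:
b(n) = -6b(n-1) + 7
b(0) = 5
First-order linear non-homogeneous.
Homogeneous solution: b_h(n) = A·(-6)^n.
Try constant particular solution b_p = K: K = -6K + 7 ⇒ K = 1.
General: b(n) = A·(-6)^n + 1.
Apply b(0) = 5: A + 1 = 5 ⇒ A = 4.
So b(n) = 4 \left(-6\right)^{n} + 1.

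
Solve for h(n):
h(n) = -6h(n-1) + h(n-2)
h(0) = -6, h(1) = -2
Characteristic equation: x² + 6x - 1 = 0.
Discriminant Δ = (-6)² + 4·(1) = 40.
Roots r₁,₂ = (-6 ± √40)/2, so r₁ = -3 + \sqrt{10}, r₂ = - \sqrt{10} - 3.
General solution: h(n) = A·r₁^n + B·r₂^n.
From the initial conditions, A + B = -6 and r₁A + r₂B = -2.
Since r₁ - r₂ = √40: A = (-2 - (-6)r₂)/√40 = - \sqrt{10} - 3, and B = -6 - A = -3 + \sqrt{10}.
So h(n) = \left(- \sqrt{10} - 3\right)\left(-3 + \sqrt{10}\right)^n + \left(-3 + \sqrt{10}\right)\left(- \sqrt{10} - 3\right)^n.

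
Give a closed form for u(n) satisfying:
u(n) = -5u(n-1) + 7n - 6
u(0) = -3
First-order linear with linear forcing.
Homogeneous solution: u_h(n) = A·(-5)^n.
Try particular u_p(n) = pn + q. Substituting:
  pn + q = -5(p(n-1) + q) + 7n - 6.
Matching the n-coefficient: p = -5p + 7 ⇒ p = \frac{7}{6}.
Matching constants: q = 5p - 5q - 6 ⇒ q = - \frac{1}{36}.
General: u(n) = A·(-5)^n + \frac{7 n}{6} - \frac{1}{36}.
Apply u(0) = -3: A - \frac{1}{36} = -3 ⇒ A = - \frac{107}{36}.
So u(n) = - \frac{107 \left(-5\right)^{n}}{36} + \frac{7 n}{6} - \frac{1}{36}.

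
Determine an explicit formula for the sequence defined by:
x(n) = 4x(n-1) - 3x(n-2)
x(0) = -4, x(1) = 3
Characteristic equation: x² - 4x + 3 = 0, which factors as (x - (1))(x - (3)) = 0.
Roots r₁ = 1, r₂ = 3 (distinct).
General solution: x(n) = A·(1)^n + B·(3)^n.
From x(0) = -4: A + B = -4.
From x(1) = 3: A + 3B = 3.
Solving: A = - \frac{15}{2}, B = \frac{7}{2}.
So x(n) = \frac{7 \cdot 3^{n}}{2} - \frac{15}{2}.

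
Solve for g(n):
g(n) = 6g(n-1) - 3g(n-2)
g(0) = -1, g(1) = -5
Characteristic equation: x² - 6x + 3 = 0.
Discriminant Δ = (6)² + 4·(-3) = 24.
Roots r₁,₂ = (6 ± √24)/2, so r₁ = \sqrt{6} + 3, r₂ = 3 - \sqrt{6}.
General solution: g(n) = A·r₁^n + B·r₂^n.
From the initial conditions, A + B = -1 and r₁A + r₂B = -5.
Since r₁ - r₂ = √24: A = (-5 - (-1)r₂)/√24 = - \frac{1}{2} - \frac{\sqrt{6}}{6}, and B = -1 - A = - \frac{1}{2} + \frac{\sqrt{6}}{6}.
So g(n) = \left(- \frac{1}{2} - \frac{\sqrt{6}}{6}\right)\left(\sqrt{6} + 3\right)^n + \left(- \frac{1}{2} + \frac{\sqrt{6}}{6}\right)\left(3 - \sqrt{6}\right)^n.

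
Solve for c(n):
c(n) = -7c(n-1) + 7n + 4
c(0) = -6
First-order linear with linear forcing.
Homogeneous solution: c_h(n) = A·(-7)^n.
Try particular c_p(n) = pn + q. Substituting:
  pn + q = -7(p(n-1) + q) + 7n + 4.
Matching the n-coefficient: p = -7p + 7 ⇒ p = \frac{7}{8}.
Matching constants: q = 7p - 7q + 4 ⇒ q = \frac{81}{64}.
General: c(n) = A·(-7)^n + \frac{7 n}{8} + \frac{81}{64}.
Apply c(0) = -6: A + \frac{81}{64} = -6 ⇒ A = - \frac{465}{64}.
So c(n) = - \frac{465 \left(-7\right)^{n}}{64} + \frac{7 n}{8} + \frac{81}{64}.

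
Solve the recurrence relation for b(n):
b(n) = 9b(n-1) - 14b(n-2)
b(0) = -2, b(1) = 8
Characteristic equation: x² - 9x + 14 = 0, which factors as (x - (7))(x - (2)) = 0.
Roots r₁ = 7, r₂ = 2 (distinct).
General solution: b(n) = A·(7)^n + B·(2)^n.
From b(0) = -2: A + B = -2.
From b(1) = 8: 7A + 2B = 8.
Solving: A = \frac{12}{5}, B = - \frac{22}{5}.
So b(n) = - \frac{22 \cdot 2^{n}}{5} + \frac{12 \cdot 7^{n}}{5}.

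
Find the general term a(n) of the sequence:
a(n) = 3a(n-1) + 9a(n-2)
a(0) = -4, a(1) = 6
Characteristic equation: x² - 3x - 9 = 0.
Discriminant Δ = (3)² + 4·(9) = 45.
Roots r₁,₂ = (3 ± √45)/2, so r₁ = \frac{3}{2} + \frac{3 \sqrt{5}}{2}, r₂ = \frac{3}{2} - \frac{3 \sqrt{5}}{2}.
General solution: a(n) = A·r₁^n + B·r₂^n.
From the initial conditions, A + B = -4 and r₁A + r₂B = 6.
Since r₁ - r₂ = √45: A = (6 - (-4)r₂)/√45 = -2 + \frac{4 \sqrt{5}}{5}, and B = -4 - A = -2 - \frac{4 \sqrt{5}}{5}.
So a(n) = \left(-2 + \frac{4 \sqrt{5}}{5}\right)\left(\frac{3}{2} + \frac{3 \sqrt{5}}{2}\right)^n + \left(-2 - \frac{4 \sqrt{5}}{5}\right)\left(\frac{3}{2} - \frac{3 \sqrt{5}}{2}\right)^n.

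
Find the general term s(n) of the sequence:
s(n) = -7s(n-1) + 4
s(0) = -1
First-order linear non-homogeneous.
Homogeneous solution: s_h(n) = A·(-7)^n.
Try constant particular solution s_p = K: K = -7K + 4 ⇒ K = \frac{1}{2}.
General: s(n) = A·(-7)^n + \frac{1}{2}.
Apply s(0) = -1: A + \frac{1}{2} = -1 ⇒ A = - \frac{3}{2}.
So s(n) = \frac{1}{2} - \frac{3 \left(-7\right)^{n}}{2}.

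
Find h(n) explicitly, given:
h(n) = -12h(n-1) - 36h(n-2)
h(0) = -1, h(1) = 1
Characteristic equation: x² + 12x + 36 = 0, which is (x - (-6))².
Repeated root r = -6.
General solution: h(n) = (A + Bn)·(-6)^n.
From h(0) = -1: A = -1.
From h(1) = 1: (A + B)·(-6) = 1 ⇒ B = \frac{5}{6}.
So h(n) = \left(\frac{5 n}{6} - 1\right) \cdot (-6)^n.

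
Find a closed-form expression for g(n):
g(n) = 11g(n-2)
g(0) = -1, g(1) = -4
Characteristic equation: x² - 11 = 0.
Discriminant Δ = (0)² + 4·(11) = 44.
Roots r₁,₂ = (0 ± √44)/2, so r₁ = \sqrt{11}, r₂ = - \sqrt{11}.
General solution: g(n) = A·r₁^n + B·r₂^n.
From the initial conditions, A + B = -1 and r₁A + r₂B = -4.
Since r₁ - r₂ = √44: A = (-4 - (-1)r₂)/√44 = - \frac{2 \sqrt{11}}{11} - \frac{1}{2}, and B = -1 - A = - \frac{1}{2} + \frac{2 \sqrt{11}}{11}.
So g(n) = \left(- \frac{2 \sqrt{11}}{11} - \frac{1}{2}\right)\left(\sqrt{11}\right)^n + \left(- \frac{1}{2} + \frac{2 \sqrt{11}}{11}\right)\left(- \sqrt{11}\right)^n.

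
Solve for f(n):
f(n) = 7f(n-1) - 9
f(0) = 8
First-order linear non-homogeneous.
Homogeneous solution: f_h(n) = A·(7)^n.
Try constant particular solution f_p = K: K = 7K - 9 ⇒ K = \frac{3}{2}.
General: f(n) = A·(7)^n + \frac{3}{2}.
Apply f(0) = 8: A + \frac{3}{2} = 8 ⇒ A = \frac{13}{2}.
So f(n) = \frac{13 \cdot 7^{n}}{2} + \frac{3}{2}.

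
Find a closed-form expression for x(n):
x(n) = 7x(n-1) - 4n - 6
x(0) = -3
First-order linear with linear forcing.
Homogeneous solution: x_h(n) = A·(7)^n.
Try particular x_p(n) = pn + q. Substituting:
  pn + q = 7(p(n-1) + q) - 4n - 6.
Matching the n-coefficient: p = 7p - 4 ⇒ p = \frac{2}{3}.
Matching constants: q = -7p + 7q - 6 ⇒ q = \frac{16}{9}.
General: x(n) = A·(7)^n + \frac{2 n}{3} + \frac{16}{9}.
Apply x(0) = -3: A + \frac{16}{9} = -3 ⇒ A = - \frac{43}{9}.
So x(n) = - \frac{43 \cdot 7^{n}}{9} + \frac{2 n}{3} + \frac{16}{9}.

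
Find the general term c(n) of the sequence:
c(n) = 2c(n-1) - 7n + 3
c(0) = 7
First-order linear with linear forcing.
Homogeneous solution: c_h(n) = A·(2)^n.
Try particular c_p(n) = pn + q. Substituting:
  pn + q = 2(p(n-1) + q) - 7n + 3.
Matching the n-coefficient: p = 2p - 7 ⇒ p = 7.
Matching constants: q = -2p + 2q + 3 ⇒ q = 11.
General: c(n) = A·(2)^n + 7 n + 11.
Apply c(0) = 7: A + 11 = 7 ⇒ A = -4.
So c(n) = - 4 \cdot 2^{n} + 7 n + 11.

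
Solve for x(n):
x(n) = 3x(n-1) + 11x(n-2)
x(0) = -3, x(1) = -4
Characteristic equation: x² - 3x - 11 = 0.
Discriminant Δ = (3)² + 4·(11) = 53.
Roots r₁,₂ = (3 ± √53)/2, so r₁ = \frac{3}{2} + \frac{\sqrt{53}}{2}, r₂ = \frac{3}{2} - \frac{\sqrt{53}}{2}.
General solution: x(n) = A·r₁^n + B·r₂^n.
From the initial conditions, A + B = -3 and r₁A + r₂B = -4.
Since r₁ - r₂ = √53: A = (-4 - (-3)r₂)/√53 = - \frac{3}{2} + \frac{\sqrt{53}}{106}, and B = -3 - A = - \frac{3}{2} - \frac{\sqrt{53}}{106}.
So x(n) = \left(- \frac{3}{2} + \frac{\sqrt{53}}{106}\right)\left(\frac{3}{2} + \frac{\sqrt{53}}{2}\right)^n + \left(- \frac{3}{2} - \frac{\sqrt{53}}{106}\right)\left(\frac{3}{2} - \frac{\sqrt{53}}{2}\right)^n.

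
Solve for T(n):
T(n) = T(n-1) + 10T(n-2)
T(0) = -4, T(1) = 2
Characteristic equation: x² - x - 10 = 0.
Discriminant Δ = (1)² + 4·(10) = 41.
Roots r₁,₂ = (1 ± √41)/2, so r₁ = \frac{1}{2} + \frac{\sqrt{41}}{2}, r₂ = \frac{1}{2} - \frac{\sqrt{41}}{2}.
General solution: T(n) = A·r₁^n + B·r₂^n.
From the initial conditions, A + B = -4 and r₁A + r₂B = 2.
Since r₁ - r₂ = √41: A = (2 - (-4)r₂)/√41 = -2 + \frac{4 \sqrt{41}}{41}, and B = -4 - A = -2 - \frac{4 \sqrt{41}}{41}.
So T(n) = \left(-2 + \frac{4 \sqrt{41}}{41}\right)\left(\frac{1}{2} + \frac{\sqrt{41}}{2}\right)^n + \left(-2 - \frac{4 \sqrt{41}}{41}\right)\left(\frac{1}{2} - \frac{\sqrt{41}}{2}\right)^n.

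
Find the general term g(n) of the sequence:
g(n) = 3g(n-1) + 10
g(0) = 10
First-order linear non-homogeneous.
Homogeneous solution: g_h(n) = A·(3)^n.
Try constant particular solution g_p = K: K = 3K + 10 ⇒ K = -5.
General: g(n) = A·(3)^n - 5.
Apply g(0) = 10: A - 5 = 10 ⇒ A = 15.
So g(n) = 15 \cdot 3^{n} - 5.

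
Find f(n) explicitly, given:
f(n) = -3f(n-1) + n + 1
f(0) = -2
First-order linear with linear forcing.
Homogeneous solution: f_h(n) = A·(-3)^n.
Try particular f_p(n) = pn + q. Substituting:
  pn + q = -3(p(n-1) + q) + n + 1.
Matching the n-coefficient: p = -3p + 1 ⇒ p = \frac{1}{4}.
Matching constants: q = 3p - 3q + 1 ⇒ q = \frac{7}{16}.
General: f(n) = A·(-3)^n + \frac{n}{4} + \frac{7}{16}.
Apply f(0) = -2: A + \frac{7}{16} = -2 ⇒ A = - \frac{39}{16}.
So f(n) = - \frac{39 \left(-3\right)^{n}}{16} + \frac{n}{4} + \frac{7}{16}.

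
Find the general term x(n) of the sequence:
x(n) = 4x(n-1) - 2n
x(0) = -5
First-order linear with linear forcing.
Homogeneous solution: x_h(n) = A·(4)^n.
Try particular x_p(n) = pn + q. Substituting:
  pn + q = 4(p(n-1) + q) - 2n.
Matching the n-coefficient: p = 4p - 2 ⇒ p = \frac{2}{3}.
Matching constants: q = -4p + 4q ⇒ q = \frac{8}{9}.
General: x(n) = A·(4)^n + \frac{2 n}{3} + \frac{8}{9}.
Apply x(0) = -5: A + \frac{8}{9} = -5 ⇒ A = - \frac{53}{9}.
So x(n) = - \frac{53 \cdot 4^{n}}{9} + \frac{2 n}{3} + \frac{8}{9}.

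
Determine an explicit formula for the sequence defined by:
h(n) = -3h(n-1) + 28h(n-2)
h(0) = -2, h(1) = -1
Characteristic equation: x² + 3x - 28 = 0, which factors as (x - (4))(x - (-7)) = 0.
Roots r₁ = 4, r₂ = -7 (distinct).
General solution: h(n) = A·(4)^n + B·(-7)^n.
From h(0) = -2: A + B = -2.
From h(1) = -1: 4A - 7B = -1.
Solving: A = - \frac{15}{11}, B = - \frac{7}{11}.
So h(n) = - \frac{7 \left(-7\right)^{n}}{11} - \frac{15 \cdot 4^{n}}{11}.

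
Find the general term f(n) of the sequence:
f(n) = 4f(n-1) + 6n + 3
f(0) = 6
First-order linear with linear forcing.
Homogeneous solution: f_h(n) = A·(4)^n.
Try particular f_p(n) = pn + q. Substituting:
  pn + q = 4(p(n-1) + q) + 6n + 3.
Matching the n-coefficient: p = 4p + 6 ⇒ p = -2.
Matching constants: q = -4p + 4q + 3 ⇒ q = - \frac{11}{3}.
General: f(n) = A·(4)^n - 2 n - \frac{11}{3}.
Apply f(0) = 6: A - \frac{11}{3} = 6 ⇒ A = \frac{29}{3}.
So f(n) = \frac{29 \cdot 4^{n}}{3} - 2 n - \frac{11}{3}.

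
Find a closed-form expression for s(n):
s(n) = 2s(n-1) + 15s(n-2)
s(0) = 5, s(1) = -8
Characteristic equation: x² - 2x - 15 = 0, which factors as (x - (5))(x - (-3)) = 0.
Roots r₁ = 5, r₂ = -3 (distinct).
General solution: s(n) = A·(5)^n + B·(-3)^n.
From s(0) = 5: A + B = 5.
From s(1) = -8: 5A - 3B = -8.
Solving: A = \frac{7}{8}, B = \frac{33}{8}.
So s(n) = \frac{33 \left(-3\right)^{n}}{8} + \frac{7 \cdot 5^{n}}{8}.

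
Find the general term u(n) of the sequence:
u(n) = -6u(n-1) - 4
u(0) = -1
First-order linear non-homogeneous.
Homogeneous solution: u_h(n) = A·(-6)^n.
Try constant particular solution u_p = K: K = -6K - 4 ⇒ K = - \frac{4}{7}.
General: u(n) = A·(-6)^n - \frac{4}{7}.
Apply u(0) = -1: A - \frac{4}{7} = -1 ⇒ A = - \frac{3}{7}.
So u(n) = - \frac{3 \left(-6\right)^{n}}{7} - \frac{4}{7}.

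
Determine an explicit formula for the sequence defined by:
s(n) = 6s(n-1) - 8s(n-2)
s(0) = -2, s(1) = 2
Characteristic equation: x² - 6x + 8 = 0, which factors as (x - (4))(x - (2)) = 0.
Roots r₁ = 4, r₂ = 2 (distinct).
General solution: s(n) = A·(4)^n + B·(2)^n.
From s(0) = -2: A + B = -2.
From s(1) = 2: 4A + 2B = 2.
Solving: A = 3, B = -5.
So s(n) = - 5 \cdot 2^{n} + 3 \cdot 4^{n}.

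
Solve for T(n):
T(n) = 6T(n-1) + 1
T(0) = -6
First-order linear non-homogeneous.
Homogeneous solution: T_h(n) = A·(6)^n.
Try constant particular solution T_p = K: K = 6K + 1 ⇒ K = - \frac{1}{5}.
General: T(n) = A·(6)^n - \frac{1}{5}.
Apply T(0) = -6: A - \frac{1}{5} = -6 ⇒ A = - \frac{29}{5}.
So T(n) = - \frac{29 \cdot 6^{n}}{5} - \frac{1}{5}.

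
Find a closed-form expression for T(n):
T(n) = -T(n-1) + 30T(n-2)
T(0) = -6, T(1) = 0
Characteristic equation: x² + x - 30 = 0, which factors as (x - (5))(x - (-6)) = 0.
Roots r₁ = 5, r₂ = -6 (distinct).
General solution: T(n) = A·(5)^n + B·(-6)^n.
From T(0) = -6: A + B = -6.
From T(1) = 0: 5A - 6B = 0.
Solving: A = - \frac{36}{11}, B = - \frac{30}{11}.
So T(n) = - \frac{30 \left(-6\right)^{n}}{11} - \frac{36 \cdot 5^{n}}{11}.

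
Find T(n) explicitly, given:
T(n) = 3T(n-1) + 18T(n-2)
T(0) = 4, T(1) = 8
Characteristic equation: x² - 3x - 18 = 0, which factors as (x - (-3))(x - (6)) = 0.
Roots r₁ = -3, r₂ = 6 (distinct).
General solution: T(n) = A·(-3)^n + B·(6)^n.
From T(0) = 4: A + B = 4.
From T(1) = 8: -3A + 6B = 8.
Solving: A = \frac{16}{9}, B = \frac{20}{9}.
So T(n) = \frac{16 \left(-3\right)^{n}}{9} + \frac{20 \cdot 6^{n}}{9}.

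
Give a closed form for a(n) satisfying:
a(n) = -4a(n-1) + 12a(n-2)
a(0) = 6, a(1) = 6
Characteristic equation: x² + 4x - 12 = 0, which factors as (x - (-6))(x - (2)) = 0.
Roots r₁ = -6, r₂ = 2 (distinct).
General solution: a(n) = A·(-6)^n + B·(2)^n.
From a(0) = 6: A + B = 6.
From a(1) = 6: -6A + 2B = 6.
Solving: A = \frac{3}{4}, B = \frac{21}{4}.
So a(n) = \frac{3 \left(-6\right)^{n}}{4} + \frac{21 \cdot 2^{n}}{4}.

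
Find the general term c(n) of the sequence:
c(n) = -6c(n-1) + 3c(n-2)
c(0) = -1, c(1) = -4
Characteristic equation: x² + 6x - 3 = 0.
Discriminant Δ = (-6)² + 4·(3) = 48.
Roots r₁,₂ = (-6 ± √48)/2, so r₁ = -3 + 2 \sqrt{3}, r₂ = - 2 \sqrt{3} - 3.
General solution: c(n) = A·r₁^n + B·r₂^n.
From the initial conditions, A + B = -1 and r₁A + r₂B = -4.
Since r₁ - r₂ = √48: A = (-4 - (-1)r₂)/√48 = - \frac{7 \sqrt{3}}{12} - \frac{1}{2}, and B = -1 - A = - \frac{1}{2} + \frac{7 \sqrt{3}}{12}.
So c(n) = \left(- \frac{7 \sqrt{3}}{12} - \frac{1}{2}\right)\left(-3 + 2 \sqrt{3}\right)^n + \left(- \frac{1}{2} + \frac{7 \sqrt{3}}{12}\right)\left(- 2 \sqrt{3} - 3\right)^n.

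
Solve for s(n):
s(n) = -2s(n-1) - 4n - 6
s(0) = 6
First-order linear with linear forcing.
Homogeneous solution: s_h(n) = A·(-2)^n.
Try particular s_p(n) = pn + q. Substituting:
  pn + q = -2(p(n-1) + q) - 4n - 6.
Matching the n-coefficient: p = -2p - 4 ⇒ p = - \frac{4}{3}.
Matching constants: q = 2p - 2q - 6 ⇒ q = - \frac{26}{9}.
General: s(n) = A·(-2)^n - \frac{4 n}{3} - \frac{26}{9}.
Apply s(0) = 6: A - \frac{26}{9} = 6 ⇒ A = \frac{80}{9}.
So s(n) = \frac{80 \left(-2\right)^{n}}{9} - \frac{4 n}{3} - \frac{26}{9}.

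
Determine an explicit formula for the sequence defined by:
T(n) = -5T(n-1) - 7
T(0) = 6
First-order linear non-homogeneous.
Homogeneous solution: T_h(n) = A·(-5)^n.
Try constant particular solution T_p = K: K = -5K - 7 ⇒ K = - \frac{7}{6}.
General: T(n) = A·(-5)^n - \frac{7}{6}.
Apply T(0) = 6: A - \frac{7}{6} = 6 ⇒ A = \frac{43}{6}.
So T(n) = \frac{43 \left(-5\right)^{n}}{6} - \frac{7}{6}.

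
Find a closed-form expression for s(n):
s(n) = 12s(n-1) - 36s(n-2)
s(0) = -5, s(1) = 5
Characteristic equation: x² - 12x + 36 = 0, which is (x - (6))².
Repeated root r = 6.
General solution: s(n) = (A + Bn)·(6)^n.
From s(0) = -5: A = -5.
From s(1) = 5: (A + B)·(6) = 5 ⇒ B = \frac{35}{6}.
So s(n) = \left(\frac{35 n}{6} - 5\right) \cdot (6)^n.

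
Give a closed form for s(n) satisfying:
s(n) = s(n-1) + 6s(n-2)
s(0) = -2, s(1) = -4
Characteristic equation: x² - x - 6 = 0, which factors as (x - (-2))(x - (3)) = 0.
Roots r₁ = -2, r₂ = 3 (distinct).
General solution: s(n) = A·(-2)^n + B·(3)^n.
From s(0) = -2: A + B = -2.
From s(1) = -4: -2A + 3B = -4.
Solving: A = - \frac{2}{5}, B = - \frac{8}{5}.
So s(n) = - \frac{2 \left(-2\right)^{n}}{5} - \frac{8 \cdot 3^{n}}{5}.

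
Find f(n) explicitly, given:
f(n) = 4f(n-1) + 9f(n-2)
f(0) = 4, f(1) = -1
Characteristic equation: x² - 4x - 9 = 0.
Discriminant Δ = (4)² + 4·(9) = 52.
Roots r₁,₂ = (4 ± √52)/2, so r₁ = 2 + \sqrt{13}, r₂ = 2 - \sqrt{13}.
General solution: f(n) = A·r₁^n + B·r₂^n.
From the initial conditions, A + B = 4 and r₁A + r₂B = -1.
Since r₁ - r₂ = √52: A = (-1 - (4)r₂)/√52 = 2 - \frac{9 \sqrt{13}}{26}, and B = 4 - A = \frac{9 \sqrt{13}}{26} + 2.
So f(n) = \left(2 - \frac{9 \sqrt{13}}{26}\right)\left(2 + \sqrt{13}\right)^n + \left(\frac{9 \sqrt{13}}{26} + 2\right)\left(2 - \sqrt{13}\right)^n.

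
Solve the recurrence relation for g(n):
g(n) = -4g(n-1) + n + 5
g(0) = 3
First-order linear with linear forcing.
Homogeneous solution: g_h(n) = A·(-4)^n.
Try particular g_p(n) = pn + q. Substituting:
  pn + q = -4(p(n-1) + q) + n + 5.
Matching the n-coefficient: p = -4p + 1 ⇒ p = \frac{1}{5}.
Matching constants: q = 4p - 4q + 5 ⇒ q = \frac{29}{25}.
General: g(n) = A·(-4)^n + \frac{n}{5} + \frac{29}{25}.
Apply g(0) = 3: A + \frac{29}{25} = 3 ⇒ A = \frac{46}{25}.
So g(n) = \frac{46 \left(-4\right)^{n}}{25} + \frac{n}{5} + \frac{29}{25}.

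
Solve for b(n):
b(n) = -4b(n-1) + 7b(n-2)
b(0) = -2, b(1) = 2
Characteristic equation: x² + 4x - 7 = 0.
Discriminant Δ = (-4)² + 4·(7) = 44.
Roots r₁,₂ = (-4 ± √44)/2, so r₁ = -2 + \sqrt{11}, r₂ = - \sqrt{11} - 2.
General solution: b(n) = A·r₁^n + B·r₂^n.
From the initial conditions, A + B = -2 and r₁A + r₂B = 2.
Since r₁ - r₂ = √44: A = (2 - (-2)r₂)/√44 = -1 - \frac{\sqrt{11}}{11}, and B = -2 - A = -1 + \frac{\sqrt{11}}{11}.
So b(n) = \left(-1 - \frac{\sqrt{11}}{11}\right)\left(-2 + \sqrt{11}\right)^n + \left(-1 + \frac{\sqrt{11}}{11}\right)\left(- \sqrt{11} - 2\right)^n.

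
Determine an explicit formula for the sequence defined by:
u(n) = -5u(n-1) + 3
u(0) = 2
First-order linear non-homogeneous.
Homogeneous solution: u_h(n) = A·(-5)^n.
Try constant particular solution u_p = K: K = -5K + 3 ⇒ K = \frac{1}{2}.
General: u(n) = A·(-5)^n + \frac{1}{2}.
Apply u(0) = 2: A + \frac{1}{2} = 2 ⇒ A = \frac{3}{2}.
So u(n) = \frac{3 \left(-5\right)^{n}}{2} + \frac{1}{2}.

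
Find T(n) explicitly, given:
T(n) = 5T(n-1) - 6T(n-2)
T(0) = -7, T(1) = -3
Characteristic equation: x² - 5x + 6 = 0, which factors as (x - (2))(x - (3)) = 0.
Roots r₁ = 2, r₂ = 3 (distinct).
General solution: T(n) = A·(2)^n + B·(3)^n.
From T(0) = -7: A + B = -7.
From T(1) = -3: 2A + 3B = -3.
Solving: A = -18, B = 11.
So T(n) = - 18 \cdot 2^{n} + 11 \cdot 3^{n}.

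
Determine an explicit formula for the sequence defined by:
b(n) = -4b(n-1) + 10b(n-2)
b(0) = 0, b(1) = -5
Characteristic equation: x² + 4x - 10 = 0.
Discriminant Δ = (-4)² + 4·(10) = 56.
Roots r₁,₂ = (-4 ± √56)/2, so r₁ = -2 + \sqrt{14}, r₂ = - \sqrt{14} - 2.
General solution: b(n) = A·r₁^n + B·r₂^n.
From the initial conditions, A + B = 0 and r₁A + r₂B = -5.
Since r₁ - r₂ = √56: A = (-5 - (0)r₂)/√56 = - \frac{5 \sqrt{14}}{28}, and B = 0 - A = \frac{5 \sqrt{14}}{28}.
So b(n) = \left(- \frac{5 \sqrt{14}}{28}\right)\left(-2 + \sqrt{14}\right)^n + \left(\frac{5 \sqrt{14}}{28}\right)\left(- \sqrt{14} - 2\right)^n.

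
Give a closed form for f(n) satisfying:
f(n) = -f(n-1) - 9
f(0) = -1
First-order linear non-homogeneous.
Homogeneous solution: f_h(n) = A·(-1)^n.
Try constant particular solution f_p = K: K = -K - 9 ⇒ K = - \frac{9}{2}.
General: f(n) = A·(-1)^n - \frac{9}{2}.
Apply f(0) = -1: A - \frac{9}{2} = -1 ⇒ A = \frac{7}{2}.
So f(n) = \frac{7 \left(-1\right)^{n}}{2} - \frac{9}{2}.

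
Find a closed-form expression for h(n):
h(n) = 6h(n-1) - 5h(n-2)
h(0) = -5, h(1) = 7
Characteristic equation: x² - 6x + 5 = 0, which factors as (x - (1))(x - (5)) = 0.
Roots r₁ = 1, r₂ = 5 (distinct).
General solution: h(n) = A·(1)^n + B·(5)^n.
From h(0) = -5: A + B = -5.
From h(1) = 7: A + 5B = 7.
Solving: A = -8, B = 3.
So h(n) = 3 \cdot 5^{n} - 8.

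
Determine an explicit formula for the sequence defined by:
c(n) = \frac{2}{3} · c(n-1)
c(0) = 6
Pure geometric recurrence with ratio \frac{2}{3}.
By induction c(n) = c(0) · (\frac{2}{3})^n = 6 \left(\frac{2}{3}\right)^{n}.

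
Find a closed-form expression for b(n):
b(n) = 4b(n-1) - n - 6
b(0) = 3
First-order linear with linear forcing.
Homogeneous solution: b_h(n) = A·(4)^n.
Try particular b_p(n) = pn + q. Substituting:
  pn + q = 4(p(n-1) + q) - n - 6.
Matching the n-coefficient: p = 4p - 1 ⇒ p = \frac{1}{3}.
Matching constants: q = -4p + 4q - 6 ⇒ q = \frac{22}{9}.
General: b(n) = A·(4)^n + \frac{n}{3} + \frac{22}{9}.
Apply b(0) = 3: A + \frac{22}{9} = 3 ⇒ A = \frac{5}{9}.
So b(n) = \frac{5 \cdot 4^{n}}{9} + \frac{n}{3} + \frac{22}{9}.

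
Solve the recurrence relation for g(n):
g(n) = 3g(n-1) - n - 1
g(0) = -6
First-order linear with linear forcing.
Homogeneous solution: g_h(n) = A·(3)^n.
Try particular g_p(n) = pn + q. Substituting:
  pn + q = 3(p(n-1) + q) - n - 1.
Matching the n-coefficient: p = 3p - 1 ⇒ p = \frac{1}{2}.
Matching constants: q = -3p + 3q - 1 ⇒ q = \frac{5}{4}.
General: g(n) = A·(3)^n + \frac{n}{2} + \frac{5}{4}.
Apply g(0) = -6: A + \frac{5}{4} = -6 ⇒ A = - \frac{29}{4}.
So g(n) = - \frac{29 \cdot 3^{n}}{4} + \frac{n}{2} + \frac{5}{4}.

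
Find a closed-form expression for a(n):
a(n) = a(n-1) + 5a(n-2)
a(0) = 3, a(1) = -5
Characteristic equation: x² - x - 5 = 0.
Discriminant Δ = (1)² + 4·(5) = 21.
Roots r₁,₂ = (1 ± √21)/2, so r₁ = \frac{1}{2} + \frac{\sqrt{21}}{2}, r₂ = \frac{1}{2} - \frac{\sqrt{21}}{2}.
General solution: a(n) = A·r₁^n + B·r₂^n.
From the initial conditions, A + B = 3 and r₁A + r₂B = -5.
Since r₁ - r₂ = √21: A = (-5 - (3)r₂)/√21 = \frac{3}{2} - \frac{13 \sqrt{21}}{42}, and B = 3 - A = \frac{13 \sqrt{21}}{42} + \frac{3}{2}.
So a(n) = \left(\frac{3}{2} - \frac{13 \sqrt{21}}{42}\right)\left(\frac{1}{2} + \frac{\sqrt{21}}{2}\right)^n + \left(\frac{13 \sqrt{21}}{42} + \frac{3}{2}\right)\left(\frac{1}{2} - \frac{\sqrt{21}}{2}\right)^n.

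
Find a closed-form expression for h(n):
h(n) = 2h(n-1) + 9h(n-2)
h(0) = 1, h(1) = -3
Characteristic equation: x² - 2x - 9 = 0.
Discriminant Δ = (2)² + 4·(9) = 40.
Roots r₁,₂ = (2 ± √40)/2, so r₁ = 1 + \sqrt{10}, r₂ = 1 - \sqrt{10}.
General solution: h(n) = A·r₁^n + B·r₂^n.
From the initial conditions, A + B = 1 and r₁A + r₂B = -3.
Since r₁ - r₂ = √40: A = (-3 - (1)r₂)/√40 = \frac{1}{2} - \frac{\sqrt{10}}{5}, and B = 1 - A = \frac{1}{2} + \frac{\sqrt{10}}{5}.
So h(n) = \left(\frac{1}{2} - \frac{\sqrt{10}}{5}\right)\left(1 + \sqrt{10}\right)^n + \left(\frac{1}{2} + \frac{\sqrt{10}}{5}\right)\left(1 - \sqrt{10}\right)^n.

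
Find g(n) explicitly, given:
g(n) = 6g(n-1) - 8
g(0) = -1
First-order linear non-homogeneous.
Homogeneous solution: g_h(n) = A·(6)^n.
Try constant particular solution g_p = K: K = 6K - 8 ⇒ K = \frac{8}{5}.
General: g(n) = A·(6)^n + \frac{8}{5}.
Apply g(0) = -1: A + \frac{8}{5} = -1 ⇒ A = - \frac{13}{5}.
So g(n) = \frac{8}{5} - \frac{13 \cdot 6^{n}}{5}.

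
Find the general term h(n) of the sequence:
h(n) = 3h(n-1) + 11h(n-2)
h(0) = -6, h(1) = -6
Characteristic equation: x² - 3x - 11 = 0.
Discriminant Δ = (3)² + 4·(11) = 53.
Roots r₁,₂ = (3 ± √53)/2, so r₁ = \frac{3}{2} + \frac{\sqrt{53}}{2}, r₂ = \frac{3}{2} - \frac{\sqrt{53}}{2}.
General solution: h(n) = A·r₁^n + B·r₂^n.
From the initial conditions, A + B = -6 and r₁A + r₂B = -6.
Since r₁ - r₂ = √53: A = (-6 - (-6)r₂)/√53 = -3 + \frac{3 \sqrt{53}}{53}, and B = -6 - A = -3 - \frac{3 \sqrt{53}}{53}.
So h(n) = \left(-3 + \frac{3 \sqrt{53}}{53}\right)\left(\frac{3}{2} + \frac{\sqrt{53}}{2}\right)^n + \left(-3 - \frac{3 \sqrt{53}}{53}\right)\left(\frac{3}{2} - \frac{\sqrt{53}}{2}\right)^n.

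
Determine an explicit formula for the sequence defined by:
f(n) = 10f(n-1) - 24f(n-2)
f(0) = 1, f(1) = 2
Characteristic equation: x² - 10x + 24 = 0, which factors as (x - (6))(x - (4)) = 0.
Roots r₁ = 6, r₂ = 4 (distinct).
General solution: f(n) = A·(6)^n + B·(4)^n.
From f(0) = 1: A + B = 1.
From f(1) = 2: 6A + 4B = 2.
Solving: A = -1, B = 2.
So f(n) = 2 \cdot 4^{n} - 6^{n}.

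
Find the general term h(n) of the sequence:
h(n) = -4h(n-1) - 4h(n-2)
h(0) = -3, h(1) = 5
Characteristic equation: x² + 4x + 4 = 0, which is (x - (-2))².
Repeated root r = -2.
General solution: h(n) = (A + Bn)·(-2)^n.
From h(0) = -3: A = -3.
From h(1) = 5: (A + B)·(-2) = 5 ⇒ B = \frac{1}{2}.
So h(n) = \left(\frac{n}{2} - 3\right) \cdot (-2)^n.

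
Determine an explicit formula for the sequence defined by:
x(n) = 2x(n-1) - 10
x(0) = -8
First-order linear non-homogeneous.
Homogeneous solution: x_h(n) = A·(2)^n.
Try constant particular solution x_p = K: K = 2K - 10 ⇒ K = 10.
General: x(n) = A·(2)^n + 10.
Apply x(0) = -8: A + 10 = -8 ⇒ A = -18.
So x(n) = 10 - 18 \cdot 2^{n}.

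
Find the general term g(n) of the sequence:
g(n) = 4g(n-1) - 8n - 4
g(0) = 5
First-order linear with linear forcing.
Homogeneous solution: g_h(n) = A·(4)^n.
Try particular g_p(n) = pn + q. Substituting:
  pn + q = 4(p(n-1) + q) - 8n - 4.
Matching the n-coefficient: p = 4p - 8 ⇒ p = \frac{8}{3}.
Matching constants: q = -4p + 4q - 4 ⇒ q = \frac{44}{9}.
General: g(n) = A·(4)^n + \frac{8 n}{3} + \frac{44}{9}.
Apply g(0) = 5: A + \frac{44}{9} = 5 ⇒ A = \frac{1}{9}.
So g(n) = \frac{4^{n}}{9} + \frac{8 n}{3} + \frac{44}{9}.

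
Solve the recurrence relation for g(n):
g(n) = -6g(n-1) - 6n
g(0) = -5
First-order linear with linear forcing.
Homogeneous solution: g_h(n) = A·(-6)^n.
Try particular g_p(n) = pn + q. Substituting:
  pn + q = -6(p(n-1) + q) - 6n.
Matching the n-coefficient: p = -6p - 6 ⇒ p = - \frac{6}{7}.
Matching constants: q = 6p - 6q ⇒ q = - \frac{36}{49}.
General: g(n) = A·(-6)^n - \frac{6 n}{7} - \frac{36}{49}.
Apply g(0) = -5: A - \frac{36}{49} = -5 ⇒ A = - \frac{209}{49}.
So g(n) = - \frac{209 \left(-6\right)^{n}}{49} - \frac{6 n}{7} - \frac{36}{49}.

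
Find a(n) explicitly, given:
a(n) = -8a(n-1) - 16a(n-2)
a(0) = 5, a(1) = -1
Characteristic equation: x² + 8x + 16 = 0, which is (x - (-4))².
Repeated root r = -4.
General solution: a(n) = (A + Bn)·(-4)^n.
From a(0) = 5: A = 5.
From a(1) = -1: (A + B)·(-4) = -1 ⇒ B = - \frac{19}{4}.
So a(n) = \left(5 - \frac{19 n}{4}\right) \cdot (-4)^n.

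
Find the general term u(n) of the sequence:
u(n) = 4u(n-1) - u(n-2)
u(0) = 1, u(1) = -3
Characteristic equation: x² - 4x + 1 = 0.
Discriminant Δ = (4)² + 4·(-1) = 12.
Roots r₁,₂ = (4 ± √12)/2, so r₁ = \sqrt{3} + 2, r₂ = 2 - \sqrt{3}.
General solution: u(n) = A·r₁^n + B·r₂^n.
From the initial conditions, A + B = 1 and r₁A + r₂B = -3.
Since r₁ - r₂ = √12: A = (-3 - (1)r₂)/√12 = \frac{1}{2} - \frac{5 \sqrt{3}}{6}, and B = 1 - A = \frac{1}{2} + \frac{5 \sqrt{3}}{6}.
So u(n) = \left(\frac{1}{2} - \frac{5 \sqrt{3}}{6}\right)\left(\sqrt{3} + 2\right)^n + \left(\frac{1}{2} + \frac{5 \sqrt{3}}{6}\right)\left(2 - \sqrt{3}\right)^n.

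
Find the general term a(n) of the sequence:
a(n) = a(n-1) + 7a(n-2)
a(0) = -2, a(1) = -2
Characteristic equation: x² - x - 7 = 0.
Discriminant Δ = (1)² + 4·(7) = 29.
Roots r₁,₂ = (1 ± √29)/2, so r₁ = \frac{1}{2} + \frac{\sqrt{29}}{2}, r₂ = \frac{1}{2} - \frac{\sqrt{29}}{2}.
General solution: a(n) = A·r₁^n + B·r₂^n.
From the initial conditions, A + B = -2 and r₁A + r₂B = -2.
Since r₁ - r₂ = √29: A = (-2 - (-2)r₂)/√29 = -1 - \frac{\sqrt{29}}{29}, and B = -2 - A = -1 + \frac{\sqrt{29}}{29}.
So a(n) = \left(-1 - \frac{\sqrt{29}}{29}\right)\left(\frac{1}{2} + \frac{\sqrt{29}}{2}\right)^n + \left(-1 + \frac{\sqrt{29}}{29}\right)\left(\frac{1}{2} - \frac{\sqrt{29}}{2}\right)^n.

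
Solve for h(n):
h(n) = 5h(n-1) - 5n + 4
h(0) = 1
First-order linear with linear forcing.
Homogeneous solution: h_h(n) = A·(5)^n.
Try particular h_p(n) = pn + q. Substituting:
  pn + q = 5(p(n-1) + q) - 5n + 4.
Matching the n-coefficient: p = 5p - 5 ⇒ p = \frac{5}{4}.
Matching constants: q = -5p + 5q + 4 ⇒ q = \frac{9}{16}.
General: h(n) = A·(5)^n + \frac{5 n}{4} + \frac{9}{16}.
Apply h(0) = 1: A + \frac{9}{16} = 1 ⇒ A = \frac{7}{16}.
So h(n) = \frac{7 \cdot 5^{n}}{16} + \frac{5 n}{4} + \frac{9}{16}.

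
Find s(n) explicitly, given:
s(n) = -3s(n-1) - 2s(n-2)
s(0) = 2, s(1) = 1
Characteristic equation: x² + 3x + 2 = 0, which factors as (x - (-1))(x - (-2)) = 0.
Roots r₁ = -1, r₂ = -2 (distinct).
General solution: s(n) = A·(-1)^n + B·(-2)^n.
From s(0) = 2: A + B = 2.
From s(1) = 1: -A - 2B = 1.
Solving: A = 5, B = -3.
So s(n) = 5 \left(-1\right)^{n} - 3 \left(-2\right)^{n}.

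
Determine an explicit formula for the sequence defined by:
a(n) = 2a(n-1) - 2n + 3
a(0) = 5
First-order linear with linear forcing.
Homogeneous solution: a_h(n) = A·(2)^n.
Try particular a_p(n) = pn + q. Substituting:
  pn + q = 2(p(n-1) + q) - 2n + 3.
Matching the n-coefficient: p = 2p - 2 ⇒ p = 2.
Matching constants: q = -2p + 2q + 3 ⇒ q = 1.
General: a(n) = A·(2)^n + 2 n + 1.
Apply a(0) = 5: A + 1 = 5 ⇒ A = 4.
So a(n) = 4 \cdot 2^{n} + 2 n + 1.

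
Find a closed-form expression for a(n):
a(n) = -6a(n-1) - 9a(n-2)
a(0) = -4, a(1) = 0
Characteristic equation: x² + 6x + 9 = 0, which is (x - (-3))².
Repeated root r = -3.
General solution: a(n) = (A + Bn)·(-3)^n.
From a(0) = -4: A = -4.
From a(1) = 0: (A + B)·(-3) = 0 ⇒ B = 4.
So a(n) = \left(4 n - 4\right) \cdot (-3)^n.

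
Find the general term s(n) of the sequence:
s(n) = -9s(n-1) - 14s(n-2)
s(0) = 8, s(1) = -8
Characteristic equation: x² + 9x + 14 = 0, which factors as (x - (-7))(x - (-2)) = 0.
Roots r₁ = -7, r₂ = -2 (distinct).
General solution: s(n) = A·(-7)^n + B·(-2)^n.
From s(0) = 8: A + B = 8.
From s(1) = -8: -7A - 2B = -8.
Solving: A = - \frac{8}{5}, B = \frac{48}{5}.
So s(n) = \frac{48 \left(-2\right)^{n}}{5} - \frac{8 \left(-7\right)^{n}}{5}.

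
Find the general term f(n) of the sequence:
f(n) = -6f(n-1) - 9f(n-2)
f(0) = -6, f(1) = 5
Characteristic equation: x² + 6x + 9 = 0, which is (x - (-3))².
Repeated root r = -3.
General solution: f(n) = (A + Bn)·(-3)^n.
From f(0) = -6: A = -6.
From f(1) = 5: (A + B)·(-3) = 5 ⇒ B = \frac{13}{3}.
So f(n) = \left(\frac{13 n}{3} - 6\right) \cdot (-3)^n.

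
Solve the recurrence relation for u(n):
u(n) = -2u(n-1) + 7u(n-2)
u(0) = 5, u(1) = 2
Characteristic equation: x² + 2x - 7 = 0.
Discriminant Δ = (-2)² + 4·(7) = 32.
Roots r₁,₂ = (-2 ± √32)/2, so r₁ = -1 + 2 \sqrt{2}, r₂ = - 2 \sqrt{2} - 1.
General solution: u(n) = A·r₁^n + B·r₂^n.
From the initial conditions, A + B = 5 and r₁A + r₂B = 2.
Since r₁ - r₂ = √32: A = (2 - (5)r₂)/√32 = \frac{7 \sqrt{2}}{8} + \frac{5}{2}, and B = 5 - A = \frac{5}{2} - \frac{7 \sqrt{2}}{8}.
So u(n) = \left(\frac{7 \sqrt{2}}{8} + \frac{5}{2}\right)\left(-1 + 2 \sqrt{2}\right)^n + \left(\frac{5}{2} - \frac{7 \sqrt{2}}{8}\right)\left(- 2 \sqrt{2} - 1\right)^n.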